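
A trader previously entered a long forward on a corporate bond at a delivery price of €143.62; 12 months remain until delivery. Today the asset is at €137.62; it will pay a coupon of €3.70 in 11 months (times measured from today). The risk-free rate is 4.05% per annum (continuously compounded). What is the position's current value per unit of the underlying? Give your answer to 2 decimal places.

-€3.86

PV(remaining coupons) I = 3.70·e^(−0.0405·11/12) = 3.5652
Current forward F = (S − I)·e^(rT) = (137.62 − 3.5652)·e^(0.0405·12/12) = 134.0548 × 1.041331 = 139.5954
Value (long) = (F − K)·e^(−rT) = (139.5954 − 143.62) × 0.960309 = -3.8649
Value = -€3.86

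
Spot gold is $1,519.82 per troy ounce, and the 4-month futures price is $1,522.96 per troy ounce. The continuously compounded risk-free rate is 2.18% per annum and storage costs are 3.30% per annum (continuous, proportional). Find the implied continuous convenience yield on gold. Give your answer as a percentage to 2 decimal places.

4.86%

F = S·e^((r+u−y)T) ⇒ (r+u−y) = ln(F/S)/T
ln(1522.96/1519.82) = 0.002064; /T ⇒ 0.006192
y = r + u − ln(F/S)/T = 0.0218 + 0.0330 − 0.006192 = 0.048608
y = 4.86%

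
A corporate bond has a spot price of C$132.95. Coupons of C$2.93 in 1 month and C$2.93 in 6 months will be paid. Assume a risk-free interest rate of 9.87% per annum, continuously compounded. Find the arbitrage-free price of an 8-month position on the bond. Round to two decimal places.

C$135.91

PV(coupons) I = 2.93·e^(−0.0987·1/12) + 2.93·e^(−0.0987·6/12)
I = 2.9060 + 2.7889 = 5.6949
F = (S − I)·e^(rT) = (132.95 − 5.6949) · e^(0.0987·8/12)
= 127.2551 · e^0.065800 = 127.2551 × 1.068013 = C$135.91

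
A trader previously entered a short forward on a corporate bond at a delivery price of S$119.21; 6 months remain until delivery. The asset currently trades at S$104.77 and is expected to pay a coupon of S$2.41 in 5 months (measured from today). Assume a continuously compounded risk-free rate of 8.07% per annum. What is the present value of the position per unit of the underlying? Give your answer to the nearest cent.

PV(remaining coupons) I = 2.41·e^(−0.0807·5/12) = 2.3303
Current forward F = (S − I)·e^(rT) = (104.77 − 2.3303)·e^(0.0807·6/12) = 102.4397 × 1.041175 = 106.6577
Value (long) = (F − K)·e^(−rT) = (106.6577 − 119.21) × 0.960453 = -12.0559
Short position value = −(long value) = S$12.06

S$12.06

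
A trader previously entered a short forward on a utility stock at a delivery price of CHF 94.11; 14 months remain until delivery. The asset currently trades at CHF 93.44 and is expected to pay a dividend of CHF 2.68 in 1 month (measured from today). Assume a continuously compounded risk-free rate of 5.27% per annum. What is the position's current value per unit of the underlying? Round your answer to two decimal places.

PV(remaining dividends) I = 2.68·e^(−0.0527·1/12) = 2.6683
Current forward F = (S − I)·e^(rT) = (93.44 − 2.6683)·e^(0.0527·14/12) = 90.7717 × 1.063413 = 96.5278
Value (long) = (F − K)·e^(−rT) = (96.5278 − 94.11) × 0.940369 = 2.2736
Short position value = −(long value) = -CHF 2.27

-CHF 2.27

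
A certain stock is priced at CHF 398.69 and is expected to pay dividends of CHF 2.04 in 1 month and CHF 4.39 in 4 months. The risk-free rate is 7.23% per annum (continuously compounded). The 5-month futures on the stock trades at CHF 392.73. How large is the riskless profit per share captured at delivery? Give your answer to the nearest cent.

PV(dividends) I = 2.04·e^(−0.0723·1/12) + 4.39·e^(−0.0723·4/12) = 6.3132
Fair futures F* = (S − I)·e^(rT) = (398.69 − 6.3132)·e^0.030125 = 392.3768 × 1.030583 = 404.3769
Market CHF 392.73 < fair 404.3769: forward underpriced → reverse cash-and-carry (short the stock, invest proceeds at r, pay the dividends, go long the forward).
Profit at T = |F_mkt − F*| = |392.73 − 404.3769| = CHF 11.65 per share

CHF 11.65 per share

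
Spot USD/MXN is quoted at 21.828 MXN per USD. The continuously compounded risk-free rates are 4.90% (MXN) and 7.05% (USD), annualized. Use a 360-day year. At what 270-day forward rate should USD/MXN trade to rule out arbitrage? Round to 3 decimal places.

F = S·e^((r_MXN − r_USD)T) = 21.828 · e^((0.0490 − 0.0705) × 270/360)
= 21.828 · e^-0.016125 = 21.828 × 0.984004
F = 21.479 MXN per USD

21.479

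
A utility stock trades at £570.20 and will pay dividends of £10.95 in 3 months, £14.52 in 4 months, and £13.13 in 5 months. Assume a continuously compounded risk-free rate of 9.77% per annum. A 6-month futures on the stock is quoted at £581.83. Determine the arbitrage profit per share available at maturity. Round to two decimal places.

£22.30 per share

PV(dividends) I = 10.95·e^(−0.0977·3/12) + 14.52·e^(−0.0977·4/12) + 13.13·e^(−0.0977·5/12) = 37.3468
Fair futures F* = (S − I)·e^(rT) = (570.20 − 37.3468)·e^0.048850 = 532.8532 × 1.050063 = 559.5294
Market £581.83 > fair 559.5294: forward overpriced → cash-and-carry (borrow at r, buy the stock and collect the dividends, short the forward).
Profit at T = |F_mkt − F*| = |581.83 − 559.5294| = £22.30 per share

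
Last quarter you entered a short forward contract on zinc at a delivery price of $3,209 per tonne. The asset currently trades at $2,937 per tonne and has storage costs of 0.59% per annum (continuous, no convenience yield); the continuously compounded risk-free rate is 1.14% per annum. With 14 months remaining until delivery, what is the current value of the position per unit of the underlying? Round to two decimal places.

$209.32 per tonne

Current fair forward for the remaining 14 months: F = S·e^((r + u)·T), (r + u) = 0.0114 + 0.0059 = 0.0173
F = 2937 · e^(0.0173 × 14/12) = 2937 × 1.02038839 = 2996.8807
Value of long forward = (F − K)·e^(−rT) = (2996.8807 − 3209) · e^(−0.0114·14/12)
= -212.1193 × 0.98678805 = -209.32
Short position value = −(long value) = $209.32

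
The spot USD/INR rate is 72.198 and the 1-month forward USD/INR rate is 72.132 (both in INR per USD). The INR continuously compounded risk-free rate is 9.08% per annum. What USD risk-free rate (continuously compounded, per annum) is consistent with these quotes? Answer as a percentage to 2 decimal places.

10.18%

F = S·e^((r_INR − r_USD)T) ⇒ r_USD = r_INR − ln(F/S)/T
ln(72.132/72.198) = -0.000915; /(1/12) = -0.010980
r_USD = 0.0908 + 0.010980 = 0.101780
r_USD = 10.18%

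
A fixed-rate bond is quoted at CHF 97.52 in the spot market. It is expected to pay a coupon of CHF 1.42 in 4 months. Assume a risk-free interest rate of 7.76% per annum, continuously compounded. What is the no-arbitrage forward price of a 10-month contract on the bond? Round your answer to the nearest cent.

PV(coupons) I = 1.42·e^(−0.0776·4/12)
I = 1.3837
F = (S − I)·e^(rT) = (97.52 − 1.3837) · e^(0.0776·10/12)
= 96.1363 · e^0.064667 = 96.1363 × 1.066804 = CHF 102.56

CHF 102.56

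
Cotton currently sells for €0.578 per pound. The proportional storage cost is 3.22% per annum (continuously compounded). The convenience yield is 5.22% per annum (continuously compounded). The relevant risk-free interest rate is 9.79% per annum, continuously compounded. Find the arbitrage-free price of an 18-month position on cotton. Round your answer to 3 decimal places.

€0.650 per pound

Net carry = r + u − y = 0.0979 + 0.0322 − 0.0522 = 0.0779
F = S·e^((r+u−y)T) = 0.578 · e^(0.0779 × 18/12) = 0.578 · e^0.116850
= 0.578 × 1.123951 = €0.650 per pound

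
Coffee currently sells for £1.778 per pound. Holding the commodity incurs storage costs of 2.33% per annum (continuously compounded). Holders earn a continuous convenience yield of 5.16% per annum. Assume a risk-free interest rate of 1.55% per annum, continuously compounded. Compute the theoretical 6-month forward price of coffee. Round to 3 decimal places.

£1.767 per pound

Net carry = r + u − y = 0.0155 + 0.0233 − 0.0516 = -0.0128
F = S·e^((r+u−y)T) = 1.778 · e^(-0.0128 × 6/12) = 1.778 · e^-0.006400
= 1.778 × 0.993620 = £1.767 per pound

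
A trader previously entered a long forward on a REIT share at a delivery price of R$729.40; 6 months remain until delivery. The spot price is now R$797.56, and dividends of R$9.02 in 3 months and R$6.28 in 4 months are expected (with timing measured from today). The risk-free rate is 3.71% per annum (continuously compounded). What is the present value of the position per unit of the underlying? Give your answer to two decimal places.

R$66.43

PV(remaining dividends) I = 9.02·e^(−0.0371·3/12) + 6.28·e^(−0.0371·4/12) = 15.1395
Current forward F = (S − I)·e^(rT) = (797.56 − 15.1395)·e^(0.0371·6/12) = 782.4205 × 1.018723 = 797.0698
Value (long) = (F − K)·e^(−rT) = (797.0698 − 729.40) × 0.981621 = 66.4261
Value = R$66.43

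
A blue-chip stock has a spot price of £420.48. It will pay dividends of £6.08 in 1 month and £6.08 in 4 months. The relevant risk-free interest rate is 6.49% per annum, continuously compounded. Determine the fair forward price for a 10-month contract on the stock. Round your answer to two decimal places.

£431.18

PV(dividends) I = 6.08·e^(−0.0649·1/12) + 6.08·e^(−0.0649·4/12)
I = 6.0472 + 5.9499 = 11.9971
F = (S − I)·e^(rT) = (420.48 − 11.9971) · e^(0.0649·10/12)
= 408.4829 · e^0.054083 = 408.4829 × 1.055572 = £431.18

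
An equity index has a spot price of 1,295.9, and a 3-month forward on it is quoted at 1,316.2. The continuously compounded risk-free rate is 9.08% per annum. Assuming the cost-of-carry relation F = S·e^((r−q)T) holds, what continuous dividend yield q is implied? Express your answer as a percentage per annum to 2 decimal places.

From F = S·e^((r−q)T): (r − q) = ln(F/S)/T
ln(1316.2/1295.9) = ln(1.015665) = 0.015544
(r − q) = 0.015544 / (3/12) = 0.062176
q = r − ln(F/S)/T = 0.0908 − 0.062176 = 0.028624
q = 2.86%

2.86%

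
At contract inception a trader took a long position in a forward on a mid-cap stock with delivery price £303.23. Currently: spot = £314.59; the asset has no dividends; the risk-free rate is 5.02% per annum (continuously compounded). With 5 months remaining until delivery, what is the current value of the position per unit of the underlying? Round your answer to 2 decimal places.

Current fair forward for the remaining 5 months: F = S·e^(r·T), r = 0.0502
F = 314.59 · e^(0.0502 × 5/12) = 314.59 × 1.021137 = 321.2395
Value of long forward = (F − K)·e^(−rT) = (321.2395 − 303.23) · e^(−0.0502·5/12)
= 18.0095 × 0.979301 = 17.64

£17.64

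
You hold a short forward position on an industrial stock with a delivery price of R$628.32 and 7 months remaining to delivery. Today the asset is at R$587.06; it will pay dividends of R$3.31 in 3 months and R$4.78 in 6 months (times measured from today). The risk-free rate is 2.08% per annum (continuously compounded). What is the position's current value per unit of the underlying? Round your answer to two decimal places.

PV(remaining dividends) I = 3.31·e^(−0.0208·3/12) + 4.78·e^(−0.0208·6/12) = 8.0234
Current forward F = (S − I)·e^(rT) = (587.06 − 8.0234)·e^(0.0208·7/12) = 579.0366 × 1.012207 = 586.1049
Value (long) = (F − K)·e^(−rT) = (586.1049 − 628.32) × 0.987940 = -41.7060
Short position value = −(long value) = R$41.71

R$41.71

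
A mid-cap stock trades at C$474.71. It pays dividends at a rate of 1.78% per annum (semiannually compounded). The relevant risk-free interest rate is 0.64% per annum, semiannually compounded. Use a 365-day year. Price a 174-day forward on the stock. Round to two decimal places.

F = S · (1+r/2)^(2T) / (1+q/2)^(2T)
= 474.71 × 1.003051 / 1.008484 = 474.71 × 0.994613
F = C$472.15

C$472.15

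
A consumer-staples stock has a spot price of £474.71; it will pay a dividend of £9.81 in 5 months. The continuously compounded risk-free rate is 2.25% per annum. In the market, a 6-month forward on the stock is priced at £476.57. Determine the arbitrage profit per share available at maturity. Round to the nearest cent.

PV(dividends) I = 9.81·e^(−0.0225·5/12) = 9.7185
Fair forward F* = (S − I)·e^(rT) = (474.71 − 9.7185)·e^0.011250 = 464.9915 × 1.011314 = 470.2524
Market £476.57 > fair 470.2524: forward overpriced → cash-and-carry (borrow at r, buy the stock and collect the dividends, short the forward).
Profit at T = |F_mkt − F*| = |476.57 − 470.2524| = £6.32 per share

£6.32 per share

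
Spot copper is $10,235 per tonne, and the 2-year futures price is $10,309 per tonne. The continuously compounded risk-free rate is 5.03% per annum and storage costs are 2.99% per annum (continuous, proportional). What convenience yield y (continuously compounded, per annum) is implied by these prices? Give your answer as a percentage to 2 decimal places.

7.66%

F = S·e^((r+u−y)T) ⇒ (r+u−y) = ln(F/S)/T
ln(10309/10235) = 0.007204; /T ⇒ 0.003602
y = r + u − ln(F/S)/T = 0.0503 + 0.0299 − 0.003602 = 0.076598
y = 7.66%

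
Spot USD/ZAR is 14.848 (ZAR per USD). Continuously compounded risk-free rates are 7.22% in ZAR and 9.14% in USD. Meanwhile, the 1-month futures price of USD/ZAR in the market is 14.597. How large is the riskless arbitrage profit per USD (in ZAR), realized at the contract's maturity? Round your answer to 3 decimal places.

0.227 per USD (in ZAR)

Fair futures: F* = S·e^(carry·T), with carry = (r_ZAR − r_USD) = 0.0722 − 0.0914 = -0.0192
F* = 14.848 · e^(-0.0192 × 1/12) = 14.848 · e^-0.001600 = 14.848 × 0.998401 = 14.8243
Market 14.597 < fair 14.8243: forward underpriced → reverse cash-and-carry (short spot, go long the forward).
At maturity, profit = |F_mkt − F*| = |14.597 − 14.8243| = 0.227 per USD (in ZAR)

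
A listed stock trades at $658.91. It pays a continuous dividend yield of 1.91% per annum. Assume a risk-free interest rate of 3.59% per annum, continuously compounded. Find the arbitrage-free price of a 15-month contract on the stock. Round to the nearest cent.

$672.89

F = S·e^((r − q)T) = 658.91 · e^((0.0359 − 0.0191) × 15/12)
= 658.91 · e^0.021000 = 658.91 × 1.021222
F = $672.89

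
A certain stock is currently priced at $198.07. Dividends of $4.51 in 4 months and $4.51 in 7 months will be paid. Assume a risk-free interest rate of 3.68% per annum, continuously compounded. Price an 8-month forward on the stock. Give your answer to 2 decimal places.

PV(dividends) I = 4.51·e^(−0.0368·4/12) + 4.51·e^(−0.0368·7/12)
I = 4.4550 + 4.4142 = 8.8692
F = (S − I)·e^(rT) = (198.07 − 8.8692) · e^(0.0368·8/12)
= 189.2008 · e^0.024533 = 189.2008 × 1.024836 = $193.90

$193.90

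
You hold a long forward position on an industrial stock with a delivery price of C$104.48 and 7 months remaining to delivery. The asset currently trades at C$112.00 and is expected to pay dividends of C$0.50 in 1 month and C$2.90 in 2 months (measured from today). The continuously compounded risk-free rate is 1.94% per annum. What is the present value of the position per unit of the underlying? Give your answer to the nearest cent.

PV(remaining dividends) I = 0.50·e^(−0.0194·1/12) + 2.90·e^(−0.0194·2/12) = 3.3898
Current forward F = (S − I)·e^(rT) = (112.00 − 3.3898)·e^(0.0194·7/12) = 108.6102 × 1.011381 = 109.8463
Value (long) = (F − K)·e^(−rT) = (109.8463 − 104.48) × 0.988747 = 5.3059
Value = C$5.31

C$5.31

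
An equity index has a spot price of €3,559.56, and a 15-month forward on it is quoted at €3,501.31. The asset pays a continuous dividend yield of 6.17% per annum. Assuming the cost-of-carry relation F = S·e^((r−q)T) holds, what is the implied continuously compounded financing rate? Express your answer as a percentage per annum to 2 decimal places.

From F = S·e^((r−q)T): (r − q) = ln(F/S)/T
ln(3501.31/3559.56) = ln(0.983636) = -0.016499
(r − q) = -0.016499 / (15/12) = -0.013199
r = ln(F/S)/T + q = -0.013199 + 0.0617 = 0.048501
r = 4.85%

4.85%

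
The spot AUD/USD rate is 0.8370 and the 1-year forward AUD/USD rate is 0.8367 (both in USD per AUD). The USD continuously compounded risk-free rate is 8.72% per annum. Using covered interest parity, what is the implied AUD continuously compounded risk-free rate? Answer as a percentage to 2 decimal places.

8.76%

F = S·e^((r_USD − r_AUD)T) ⇒ r_AUD = r_USD − ln(F/S)/T
ln(0.8367/0.8370) = -0.000358; /(1) = -0.000358
r_AUD = 0.0872 + 0.000358 = 0.087558
r_AUD = 8.76%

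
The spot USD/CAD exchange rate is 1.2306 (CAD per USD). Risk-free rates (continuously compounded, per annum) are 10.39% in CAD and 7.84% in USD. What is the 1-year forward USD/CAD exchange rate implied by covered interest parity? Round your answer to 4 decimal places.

F = S·e^((r_CAD − r_USD)T) = 1.2306 · e^((0.1039 − 0.0784) × 12/12)
= 1.2306 · e^0.025500 = 1.2306 × 1.025828
F = 1.2624 CAD per USD

1.2624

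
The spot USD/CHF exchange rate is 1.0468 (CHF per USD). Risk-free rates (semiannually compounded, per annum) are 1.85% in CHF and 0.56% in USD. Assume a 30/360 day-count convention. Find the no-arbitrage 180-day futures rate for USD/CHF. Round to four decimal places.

1.0535

By covered interest parity, F = S · (1+r_CHF/2)^(2T) / (1+r_USD/2)^(2T)
= 1.0468 × 1.009250 / 1.002800 = 1.0468 × 1.006432
F = 1.0535 CHF per USD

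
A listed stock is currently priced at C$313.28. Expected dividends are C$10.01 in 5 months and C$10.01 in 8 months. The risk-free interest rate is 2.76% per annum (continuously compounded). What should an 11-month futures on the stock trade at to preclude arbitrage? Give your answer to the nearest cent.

C$301.08

PV(dividends) I = 10.01·e^(−0.0276·5/12) + 10.01·e^(−0.0276·8/12)
I = 9.8955 + 9.8275 = 19.7230
F = (S − I)·e^(rT) = (313.28 − 19.7230) · e^(0.0276·11/12)
= 293.5570 · e^0.025300 = 293.5570 × 1.025623 = C$301.08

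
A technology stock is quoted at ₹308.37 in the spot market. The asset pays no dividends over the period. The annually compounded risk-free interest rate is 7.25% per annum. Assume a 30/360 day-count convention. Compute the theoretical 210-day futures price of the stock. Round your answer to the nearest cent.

F = S · (1+r)^T
= 308.37 × 1.041674
F = ₹321.22

₹321.22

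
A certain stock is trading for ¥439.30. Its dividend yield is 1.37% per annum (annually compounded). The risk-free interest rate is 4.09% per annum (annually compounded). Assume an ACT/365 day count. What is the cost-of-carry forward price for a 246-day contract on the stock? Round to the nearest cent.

F = S · (1+r)^T / (1+q)^T
= 439.30 × 1.027385 / 1.009213 = 439.30 × 1.018006
F = ¥447.21

¥447.21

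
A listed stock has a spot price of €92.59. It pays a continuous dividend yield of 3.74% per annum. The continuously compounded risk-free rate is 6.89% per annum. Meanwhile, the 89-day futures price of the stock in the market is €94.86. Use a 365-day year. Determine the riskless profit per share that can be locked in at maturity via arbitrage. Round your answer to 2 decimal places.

€1.56 per share

Fair futures: F* = S·e^(carry·T), with carry = (r − q) = 0.0689 − 0.0374 = 0.0315
F* = 92.59 · e^(0.0315 × 89/365) = 92.59 · e^0.007681 = 92.59 × 1.007711 = €93.3040
Market €94.86 > fair €93.3040: forward overpriced → cash-and-carry (buy spot, short the forward).
At maturity, profit = |F_mkt − F*| = |94.86 − 93.3040| = €1.56 per share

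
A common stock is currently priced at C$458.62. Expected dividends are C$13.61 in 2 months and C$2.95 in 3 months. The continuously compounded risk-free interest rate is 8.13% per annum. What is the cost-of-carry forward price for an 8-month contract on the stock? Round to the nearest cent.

C$466.94

PV(dividends) I = 13.61·e^(−0.0813·2/12) + 2.95·e^(−0.0813·3/12)
I = 13.4268 + 2.8906 = 16.3174
F = (S − I)·e^(rT) = (458.62 − 16.3174) · e^(0.0813·8/12)
= 442.3026 · e^0.054200 = 442.3026 × 1.055696 = C$466.94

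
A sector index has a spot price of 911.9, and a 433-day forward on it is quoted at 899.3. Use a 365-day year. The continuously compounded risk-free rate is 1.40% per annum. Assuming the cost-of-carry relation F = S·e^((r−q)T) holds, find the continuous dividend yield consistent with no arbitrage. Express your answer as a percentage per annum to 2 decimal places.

2.57%

From F = S·e^((r−q)T): (r − q) = ln(F/S)/T
ln(899.3/911.9) = ln(0.986183) = -0.013913
(r − q) = -0.013913 / (433/365) = -0.011728
q = r − ln(F/S)/T = 0.0140 + 0.011728 = 0.025728
q = 2.57%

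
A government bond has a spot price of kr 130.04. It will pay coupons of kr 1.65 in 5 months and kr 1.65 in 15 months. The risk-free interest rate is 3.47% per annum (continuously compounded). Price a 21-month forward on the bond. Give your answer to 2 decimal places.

PV(coupons) I = 1.65·e^(−0.0347·5/12) + 1.65·e^(−0.0347·15/12)
I = 1.6263 + 1.5800 = 3.2063
F = (S − I)·e^(rT) = (130.04 − 3.2063) · e^(0.0347·21/12)
= 126.8337 · e^0.060725 = 126.8337 × 1.062607 = kr 134.77

kr 134.77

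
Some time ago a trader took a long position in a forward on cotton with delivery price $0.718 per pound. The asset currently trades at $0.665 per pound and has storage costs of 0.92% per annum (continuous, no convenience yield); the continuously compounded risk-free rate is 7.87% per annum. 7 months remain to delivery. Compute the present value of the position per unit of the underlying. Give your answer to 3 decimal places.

Current fair forward for the remaining 7 months: F = S·e^((r + u)·T), (r + u) = 0.0787 + 0.0092 = 0.0879
F = 0.665 · e^(0.0879 × 7/12) = 0.665 × 1.052612 = 0.7000
Value of long forward = (F − K)·e^(−rT) = (0.7000 − 0.718) · e^(−0.0787·7/12)
= -0.0180 × 0.955130 = -0.017

-$0.017 per pound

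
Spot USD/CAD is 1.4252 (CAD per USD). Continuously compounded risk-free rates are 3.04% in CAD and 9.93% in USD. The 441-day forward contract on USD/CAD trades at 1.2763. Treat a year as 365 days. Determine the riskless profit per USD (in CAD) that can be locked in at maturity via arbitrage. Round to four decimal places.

Fair forward: F* = S·e^(carry·T), with carry = (r_CAD − r_USD) = 0.0304 − 0.0993 = -0.0689
F* = 1.4252 · e^(-0.0689 × 441/365) = 1.4252 · e^-0.083246 = 1.4252 × 0.920125 = 1.3114
Market 1.2763 < fair 1.3114: forward underpriced → reverse cash-and-carry (short spot, go long the forward).
At maturity, profit = |F_mkt − F*| = |1.2763 − 1.3114| = 0.0351 per USD (in CAD)

0.0351 per USD (in CAD)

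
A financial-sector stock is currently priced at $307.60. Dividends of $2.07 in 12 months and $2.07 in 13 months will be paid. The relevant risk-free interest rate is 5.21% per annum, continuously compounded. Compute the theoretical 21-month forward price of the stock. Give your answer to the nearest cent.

$332.67

PV(dividends) I = 2.07·e^(−0.0521·12/12) + 2.07·e^(−0.0521·13/12)
I = 1.9649 + 1.9564 = 3.9213
F = (S − I)·e^(rT) = (307.60 − 3.9213) · e^(0.0521·21/12)
= 303.6787 · e^0.091175 = 303.6787 × 1.095461 = $332.67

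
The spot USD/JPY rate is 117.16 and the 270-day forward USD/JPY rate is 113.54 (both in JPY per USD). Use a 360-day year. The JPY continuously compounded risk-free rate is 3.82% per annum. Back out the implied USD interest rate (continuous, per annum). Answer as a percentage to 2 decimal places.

F = S·e^((r_JPY − r_USD)T) ⇒ r_USD = r_JPY − ln(F/S)/T
ln(113.54/117.16) = -0.031385; /(270/360) = -0.041847
r_USD = 0.0382 + 0.041847 = 0.080047
r_USD = 8.00%

8.00%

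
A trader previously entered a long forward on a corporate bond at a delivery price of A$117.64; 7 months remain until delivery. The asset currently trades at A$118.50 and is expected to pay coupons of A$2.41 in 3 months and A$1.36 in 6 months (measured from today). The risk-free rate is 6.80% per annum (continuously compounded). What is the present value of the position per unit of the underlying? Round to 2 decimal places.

A$1.75

PV(remaining coupons) I = 2.41·e^(−0.0680·3/12) + 1.36·e^(−0.0680·6/12) = 3.6839
Current forward F = (S − I)·e^(rT) = (118.50 − 3.6839)·e^(0.0680·7/12) = 114.8161 × 1.040464 = 119.4620
Value (long) = (F − K)·e^(−rT) = (119.4620 − 117.64) × 0.961110 = 1.7511
Value = A$1.75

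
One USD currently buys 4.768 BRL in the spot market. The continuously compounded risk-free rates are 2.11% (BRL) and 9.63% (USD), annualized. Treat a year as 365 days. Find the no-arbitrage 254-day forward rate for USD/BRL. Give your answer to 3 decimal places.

F = S·e^((r_BRL − r_USD)T) = 4.768 · e^((0.0211 − 0.0963) × 254/365)
= 4.768 · e^-0.052331 = 4.768 × 0.949015
F = 4.525 BRL per USD

4.525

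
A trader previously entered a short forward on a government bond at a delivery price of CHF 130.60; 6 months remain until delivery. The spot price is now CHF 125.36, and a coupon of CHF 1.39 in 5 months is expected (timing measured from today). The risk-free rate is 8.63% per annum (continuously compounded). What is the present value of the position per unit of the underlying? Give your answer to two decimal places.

PV(remaining coupons) I = 1.39·e^(−0.0863·5/12) = 1.3409
Current forward F = (S − I)·e^(rT) = (125.36 − 1.3409)·e^(0.0863·6/12) = 124.0191 × 1.044094 = 129.4876
Value (long) = (F − K)·e^(−rT) = (129.4876 − 130.60) × 0.957768 = -1.0654
Short position value = −(long value) = CHF 1.07

CHF 1.07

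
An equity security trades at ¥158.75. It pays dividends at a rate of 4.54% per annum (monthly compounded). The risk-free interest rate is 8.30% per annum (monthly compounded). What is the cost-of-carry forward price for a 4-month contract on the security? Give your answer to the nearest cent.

F = S · (1+r/12)^(12T) / (1+q/12)^(12T)
= 158.75 × 1.027955 / 1.015219 = 158.75 × 1.012545
F = ¥160.74

¥160.74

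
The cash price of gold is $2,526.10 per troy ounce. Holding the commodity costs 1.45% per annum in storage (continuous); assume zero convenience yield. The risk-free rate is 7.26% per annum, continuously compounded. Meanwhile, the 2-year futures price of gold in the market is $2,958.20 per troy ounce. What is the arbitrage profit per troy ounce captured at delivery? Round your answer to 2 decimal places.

Fair futures: F* = S·e^(carry·T), with carry = (r + u) = 0.0726 + 0.0145 = 0.0871
F* = 2526.10 · e^(0.0871 × 2) = 2526.10 · e^0.17420000 = 2526.10 × 1.19029360 = $3006.8007
Market $2958.20 < fair $3006.8007: forward underpriced → reverse cash-and-carry (short spot, go long the forward).
At maturity, profit = |F_mkt − F*| = |2958.20 − 3006.8007| = $48.60 per troy ounce

$48.60 per troy ounce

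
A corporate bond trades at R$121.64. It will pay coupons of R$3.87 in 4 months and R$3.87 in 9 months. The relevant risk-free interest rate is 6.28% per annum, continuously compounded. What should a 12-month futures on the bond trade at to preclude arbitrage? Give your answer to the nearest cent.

PV(coupons) I = 3.87·e^(−0.0628·4/12) + 3.87·e^(−0.0628·9/12)
I = 3.7898 + 3.6919 = 7.4817
F = (S − I)·e^(rT) = (121.64 − 7.4817) · e^(0.0628·12/12)
= 114.1583 · e^0.062800 = 114.1583 × 1.064814 = R$121.56

R$121.56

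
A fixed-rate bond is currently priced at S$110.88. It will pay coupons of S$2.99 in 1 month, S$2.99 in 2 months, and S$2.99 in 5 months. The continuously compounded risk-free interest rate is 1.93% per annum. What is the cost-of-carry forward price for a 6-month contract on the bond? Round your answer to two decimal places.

S$102.94

PV(coupons) I = 2.99·e^(−0.0193·1/12) + 2.99·e^(−0.0193·2/12) + 2.99·e^(−0.0193·5/12)
I = 2.9852 + 2.9804 + 2.9661 = 8.9317
F = (S − I)·e^(rT) = (110.88 − 8.9317) · e^(0.0193·6/12)
= 101.9483 · e^0.009650 = 101.9483 × 1.009697 = S$102.94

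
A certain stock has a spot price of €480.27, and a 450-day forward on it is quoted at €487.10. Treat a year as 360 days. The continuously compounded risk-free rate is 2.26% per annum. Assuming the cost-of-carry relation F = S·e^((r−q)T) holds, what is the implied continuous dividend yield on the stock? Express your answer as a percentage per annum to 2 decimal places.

From F = S·e^((r−q)T): (r − q) = ln(F/S)/T
ln(487.10/480.27) = ln(1.014221) = 0.014121
(r − q) = 0.014121 / (450/360) = 0.011297
q = r − ln(F/S)/T = 0.0226 − 0.011297 = 0.011303
q = 1.13%

1.13%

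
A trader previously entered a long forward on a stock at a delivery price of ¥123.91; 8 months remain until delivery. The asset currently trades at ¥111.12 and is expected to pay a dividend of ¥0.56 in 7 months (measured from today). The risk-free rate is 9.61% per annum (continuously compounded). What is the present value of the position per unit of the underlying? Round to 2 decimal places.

PV(remaining dividends) I = 0.56·e^(−0.0961·7/12) = 0.5295
Current forward F = (S − I)·e^(rT) = (111.12 − 0.5295)·e^(0.0961·8/12) = 110.5905 × 1.066163 = 117.9075
Value (long) = (F − K)·e^(−rT) = (117.9075 − 123.91) × 0.937942 = -5.6300
Value = -¥5.63

-¥5.63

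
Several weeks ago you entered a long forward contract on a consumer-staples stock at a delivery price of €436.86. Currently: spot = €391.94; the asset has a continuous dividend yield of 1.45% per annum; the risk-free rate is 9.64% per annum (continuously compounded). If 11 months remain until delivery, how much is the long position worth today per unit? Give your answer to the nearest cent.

-€13.15

Current fair forward for the remaining 11 months: F = S·e^((r − q)·T), (r − q) = 0.0964 − 0.0145 = 0.0819
F = 391.94 · e^(0.0819 × 11/12) = 391.94 × 1.077965 = 422.4976
Value of long forward = (F − K)·e^(−rT) = (422.4976 − 436.86) · e^(−0.0964·11/12)
= -14.3624 × 0.915425 = -13.15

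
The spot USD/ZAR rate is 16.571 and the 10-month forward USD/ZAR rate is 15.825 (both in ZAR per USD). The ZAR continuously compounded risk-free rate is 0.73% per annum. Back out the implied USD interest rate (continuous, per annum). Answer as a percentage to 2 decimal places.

F = S·e^((r_ZAR − r_USD)T) ⇒ r_USD = r_ZAR − ln(F/S)/T
ln(15.825/16.571) = -0.046063; /(10/12) = -0.055276
r_USD = 0.0073 + 0.055276 = 0.062576
r_USD = 6.26%

6.26%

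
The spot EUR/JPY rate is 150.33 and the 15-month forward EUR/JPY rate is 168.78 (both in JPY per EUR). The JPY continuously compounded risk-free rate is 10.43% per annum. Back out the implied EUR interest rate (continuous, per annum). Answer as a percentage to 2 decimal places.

1.17%

F = S·e^((r_JPY − r_EUR)T) ⇒ r_EUR = r_JPY − ln(F/S)/T
ln(168.78/150.33) = 0.115763; /(15/12) = 0.092610
r_EUR = 0.1043 − 0.092610 = 0.011690
r_EUR = 1.17%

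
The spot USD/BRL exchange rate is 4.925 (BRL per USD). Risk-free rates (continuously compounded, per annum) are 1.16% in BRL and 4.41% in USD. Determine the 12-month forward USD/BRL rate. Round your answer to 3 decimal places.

4.768

F = S·e^((r_BRL − r_USD)T) = 4.925 · e^((0.0116 − 0.0441) × 12/12)
= 4.925 · e^-0.032500 = 4.925 × 0.968022
F = 4.768 BRL per USD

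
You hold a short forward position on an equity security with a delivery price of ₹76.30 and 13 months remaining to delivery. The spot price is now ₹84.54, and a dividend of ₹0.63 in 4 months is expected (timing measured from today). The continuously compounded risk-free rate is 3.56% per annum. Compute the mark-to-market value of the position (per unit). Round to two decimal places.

PV(remaining dividends) I = 0.63·e^(−0.0356·4/12) = 0.6226
Current forward F = (S − I)·e^(rT) = (84.54 − 0.6226)·e^(0.0356·13/12) = 83.9174 × 1.039320 = 87.2170
Value (long) = (F − K)·e^(−rT) = (87.2170 − 76.30) × 0.962168 = 10.5040
Short position value = −(long value) = -₹10.50

-₹10.50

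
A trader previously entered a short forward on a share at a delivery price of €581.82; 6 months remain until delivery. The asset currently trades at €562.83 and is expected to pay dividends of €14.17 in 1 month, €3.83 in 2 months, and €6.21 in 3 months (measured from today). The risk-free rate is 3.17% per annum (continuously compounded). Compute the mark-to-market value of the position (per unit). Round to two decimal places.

PV(remaining dividends) I = 14.17·e^(−0.0317·1/12) + 3.83·e^(−0.0317·2/12) + 6.21·e^(−0.0317·3/12) = 24.1034
Current forward F = (S − I)·e^(rT) = (562.83 − 24.1034)·e^(0.0317·6/12) = 538.7266 × 1.015976 = 547.3333
Value (long) = (F − K)·e^(−rT) = (547.3333 − 581.82) × 0.984275 = -33.9444
Short position value = −(long value) = €33.94

€33.94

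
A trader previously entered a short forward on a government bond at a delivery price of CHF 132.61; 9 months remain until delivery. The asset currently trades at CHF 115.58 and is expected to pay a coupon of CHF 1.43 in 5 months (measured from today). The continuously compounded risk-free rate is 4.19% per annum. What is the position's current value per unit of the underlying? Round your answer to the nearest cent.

PV(remaining coupons) I = 1.43·e^(−0.0419·5/12) = 1.4053
Current forward F = (S − I)·e^(rT) = (115.58 − 1.4053)·e^(0.0419·9/12) = 114.1747 × 1.031924 = 117.8196
Value (long) = (F − K)·e^(−rT) = (117.8196 − 132.61) × 0.969064 = -14.3328
Short position value = −(long value) = CHF 14.33

CHF 14.33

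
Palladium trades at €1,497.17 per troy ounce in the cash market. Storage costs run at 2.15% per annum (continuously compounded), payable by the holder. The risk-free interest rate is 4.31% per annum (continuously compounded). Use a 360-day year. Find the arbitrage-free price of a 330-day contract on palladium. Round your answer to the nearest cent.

€1,588.51 per troy ounce

Net carry = r + u − y = 0.0431 + 0.0215 − 0.0000 = 0.0646
F = S·e^((r+u−y)T) = 1497.17 · e^(0.0646 × 330/360) = 1497.17 · e^0.05921667
= 1497.17 × 1.06100510 = €1,588.51 per troy ounce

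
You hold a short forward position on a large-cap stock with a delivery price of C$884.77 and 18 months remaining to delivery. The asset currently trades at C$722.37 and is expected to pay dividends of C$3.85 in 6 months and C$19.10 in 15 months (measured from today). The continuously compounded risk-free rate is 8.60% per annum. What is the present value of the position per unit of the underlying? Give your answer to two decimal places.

C$76.16

PV(remaining dividends) I = 3.85·e^(−0.0860·6/12) + 19.10·e^(−0.0860·15/12) = 20.8412
Current forward F = (S − I)·e^(rT) = (722.37 − 20.8412)·e^(0.0860·18/12) = 701.5288 × 1.137690 = 798.1223
Value (long) = (F − K)·e^(−rT) = (798.1223 − 884.77) × 0.878974 = -76.1611
Short position value = −(long value) = C$76.16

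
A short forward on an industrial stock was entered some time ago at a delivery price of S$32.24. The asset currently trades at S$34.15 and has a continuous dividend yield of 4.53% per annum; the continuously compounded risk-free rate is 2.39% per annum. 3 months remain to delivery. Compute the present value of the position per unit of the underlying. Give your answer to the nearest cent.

Current fair forward for the remaining 3 months: F = S·e^((r − q)·T), (r − q) = 0.0239 − 0.0453 = -0.0214
F = 34.15 · e^(-0.0214 × 3/12) = 34.15 × 0.994664 = 33.9678
Value of long forward = (F − K)·e^(−rT) = (33.9678 − 32.24) · e^(−0.0239·3/12)
= 1.7278 × 0.994043 = 1.72
Short position value = −(long value) = -S$1.72

-S$1.72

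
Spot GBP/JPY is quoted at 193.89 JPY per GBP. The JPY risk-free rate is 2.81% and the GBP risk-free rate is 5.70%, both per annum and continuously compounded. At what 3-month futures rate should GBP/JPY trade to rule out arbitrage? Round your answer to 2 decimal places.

F = S·e^((r_JPY − r_GBP)T) = 193.89 · e^((0.0281 − 0.0570) × 3/12)
= 193.89 · e^-0.007225 = 193.89 × 0.992801
F = 192.49 JPY per GBP

192.49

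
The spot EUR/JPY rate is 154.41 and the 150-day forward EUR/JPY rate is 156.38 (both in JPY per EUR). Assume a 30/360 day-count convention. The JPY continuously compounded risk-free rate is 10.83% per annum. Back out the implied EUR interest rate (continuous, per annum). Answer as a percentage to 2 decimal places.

7.79%

F = S·e^((r_JPY − r_EUR)T) ⇒ r_EUR = r_JPY − ln(F/S)/T
ln(156.38/154.41) = 0.012678; /(150/360) = 0.030427
r_EUR = 0.1083 − 0.030427 = 0.077873
r_EUR = 7.79%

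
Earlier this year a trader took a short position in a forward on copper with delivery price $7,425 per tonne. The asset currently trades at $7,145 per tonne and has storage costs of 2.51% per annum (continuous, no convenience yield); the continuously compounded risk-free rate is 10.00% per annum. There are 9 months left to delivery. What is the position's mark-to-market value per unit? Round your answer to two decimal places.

Current fair forward for the remaining 9 months: F = S·e^((r + u)·T), (r + u) = 0.1000 + 0.0251 = 0.1251
F = 7145 · e^(0.1251 × 9/12) = 7145 × 1.09836751 = 7847.8359
Value of long forward = (F − K)·e^(−rT) = (7847.8359 − 7425) · e^(−0.1000·9/12)
= 422.8359 × 0.92774349 = 392.28
Short position value = −(long value) = -$392.28

-$392.28 per tonne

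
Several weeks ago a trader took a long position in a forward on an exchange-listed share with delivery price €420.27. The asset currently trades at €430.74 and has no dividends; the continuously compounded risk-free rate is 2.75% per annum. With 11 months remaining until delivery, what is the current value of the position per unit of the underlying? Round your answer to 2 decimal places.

€20.93

Current fair forward for the remaining 11 months: F = S·e^(r·T), r = 0.0275
F = 430.74 · e^(0.0275 × 11/12) = 430.74 × 1.025529 = 441.7364
Value of long forward = (F − K)·e^(−rT) = (441.7364 − 420.27) · e^(−0.0275·11/12)
= 21.4664 × 0.975107 = 20.93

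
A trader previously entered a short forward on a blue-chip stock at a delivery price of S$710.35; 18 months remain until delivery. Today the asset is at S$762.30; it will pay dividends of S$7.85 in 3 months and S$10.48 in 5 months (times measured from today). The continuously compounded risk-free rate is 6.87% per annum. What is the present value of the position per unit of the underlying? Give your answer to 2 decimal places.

PV(remaining dividends) I = 7.85·e^(−0.0687·3/12) + 10.48·e^(−0.0687·5/12) = 17.9006
Current forward F = (S − I)·e^(rT) = (762.30 − 17.9006)·e^(0.0687·18/12) = 744.3994 × 1.108547 = 825.2017
Value (long) = (F − K)·e^(−rT) = (825.2017 − 710.35) × 0.902082 = 103.6057
Short position value = −(long value) = -S$103.61

-S$103.61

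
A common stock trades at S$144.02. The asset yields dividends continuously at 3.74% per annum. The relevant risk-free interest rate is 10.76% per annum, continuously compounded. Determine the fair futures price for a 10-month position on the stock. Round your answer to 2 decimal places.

F = S·e^((r − q)T) = 144.02 · e^((0.1076 − 0.0374) × 10/12)
= 144.02 · e^0.058500 = 144.02 × 1.060245
F = S$152.70

S$152.70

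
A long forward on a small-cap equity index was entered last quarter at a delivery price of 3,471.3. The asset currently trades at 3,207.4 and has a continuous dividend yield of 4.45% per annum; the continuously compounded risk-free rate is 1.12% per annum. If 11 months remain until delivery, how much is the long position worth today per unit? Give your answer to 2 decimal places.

-356.65

Current fair forward for the remaining 11 months: F = S·e^((r − q)·T), (r − q) = 0.0112 − 0.0445 = -0.0333
F = 3207.4 · e^(-0.0333 × 11/12) = 3207.4 × 0.96993618 = 3110.9733
Value of long forward = (F − K)·e^(−rT) = (3110.9733 − 3471.3) · e^(−0.0112·11/12)
= -360.3267 × 0.98978586 = -356.65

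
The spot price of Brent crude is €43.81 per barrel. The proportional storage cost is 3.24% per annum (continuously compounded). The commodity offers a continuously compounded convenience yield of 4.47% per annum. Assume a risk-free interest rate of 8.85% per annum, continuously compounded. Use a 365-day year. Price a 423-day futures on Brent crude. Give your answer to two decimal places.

Net carry = r + u − y = 0.0885 + 0.0324 − 0.0447 = 0.0762
F = S·e^((r+u−y)T) = 43.81 · e^(0.0762 × 423/365) = 43.81 · e^0.088308
= 43.81 × 1.092325 = €47.85 per barrel

€47.85 per barrel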